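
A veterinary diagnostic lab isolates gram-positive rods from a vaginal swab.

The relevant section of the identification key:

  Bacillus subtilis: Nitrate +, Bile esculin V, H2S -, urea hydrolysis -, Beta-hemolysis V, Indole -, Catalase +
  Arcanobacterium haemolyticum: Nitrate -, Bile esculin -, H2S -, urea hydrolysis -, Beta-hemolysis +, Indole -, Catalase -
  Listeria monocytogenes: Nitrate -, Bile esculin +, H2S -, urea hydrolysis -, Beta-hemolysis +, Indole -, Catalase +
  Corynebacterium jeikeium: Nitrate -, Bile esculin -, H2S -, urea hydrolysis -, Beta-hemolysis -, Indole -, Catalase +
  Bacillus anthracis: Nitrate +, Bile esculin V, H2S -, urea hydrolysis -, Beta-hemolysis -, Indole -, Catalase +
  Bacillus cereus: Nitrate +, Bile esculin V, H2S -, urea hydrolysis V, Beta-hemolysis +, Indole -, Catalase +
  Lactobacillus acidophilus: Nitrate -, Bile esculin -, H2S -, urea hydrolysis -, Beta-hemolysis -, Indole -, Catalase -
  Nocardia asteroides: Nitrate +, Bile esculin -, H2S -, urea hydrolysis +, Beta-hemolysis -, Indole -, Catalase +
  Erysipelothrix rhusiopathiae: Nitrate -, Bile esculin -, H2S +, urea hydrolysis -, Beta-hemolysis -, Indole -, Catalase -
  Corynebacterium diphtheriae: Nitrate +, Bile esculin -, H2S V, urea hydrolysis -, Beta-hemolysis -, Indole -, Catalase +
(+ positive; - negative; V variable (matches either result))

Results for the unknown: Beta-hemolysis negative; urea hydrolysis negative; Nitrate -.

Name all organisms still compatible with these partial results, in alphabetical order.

Beta-hemolysis -: excludes Arcanobacterium haemolyticum, Listeria monocytogenes, Bacillus cereus — 7 left.
urea hydrolysis -: excludes Nocardia asteroides — 6 left.
Nitrate -: excludes Bacillus subtilis, Bacillus anthracis, Corynebacterium diphtheriae — 3 left.

Corynebacterium jeikeium, Erysipelothrix rhusiopathiae, Lactobacillus acidophilus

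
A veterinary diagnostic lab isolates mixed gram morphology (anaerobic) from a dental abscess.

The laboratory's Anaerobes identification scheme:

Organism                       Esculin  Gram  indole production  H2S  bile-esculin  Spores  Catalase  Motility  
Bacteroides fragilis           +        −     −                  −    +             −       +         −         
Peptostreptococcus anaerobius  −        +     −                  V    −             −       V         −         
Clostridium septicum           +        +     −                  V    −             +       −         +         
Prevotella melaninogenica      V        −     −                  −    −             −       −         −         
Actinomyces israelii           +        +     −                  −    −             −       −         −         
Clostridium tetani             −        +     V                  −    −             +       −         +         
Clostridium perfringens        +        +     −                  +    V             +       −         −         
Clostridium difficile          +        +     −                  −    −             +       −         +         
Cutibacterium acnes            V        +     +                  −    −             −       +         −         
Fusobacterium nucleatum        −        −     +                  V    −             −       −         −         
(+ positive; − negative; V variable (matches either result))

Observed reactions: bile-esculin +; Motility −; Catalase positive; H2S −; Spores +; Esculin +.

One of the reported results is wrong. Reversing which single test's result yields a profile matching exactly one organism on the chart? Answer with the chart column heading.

Spores

As reported, no row in the chart matches all 6 reactions.
Reversing bile-esculin → still no organism matches.
Reversing Spores (to −) → unique match: Bacteroides fragilis.
Reversing H2S → still no organism matches.
Reversing Catalase → still no organism matches.
Reversing Esculin → still no organism matches.
Reversing Motility → still no organism matches.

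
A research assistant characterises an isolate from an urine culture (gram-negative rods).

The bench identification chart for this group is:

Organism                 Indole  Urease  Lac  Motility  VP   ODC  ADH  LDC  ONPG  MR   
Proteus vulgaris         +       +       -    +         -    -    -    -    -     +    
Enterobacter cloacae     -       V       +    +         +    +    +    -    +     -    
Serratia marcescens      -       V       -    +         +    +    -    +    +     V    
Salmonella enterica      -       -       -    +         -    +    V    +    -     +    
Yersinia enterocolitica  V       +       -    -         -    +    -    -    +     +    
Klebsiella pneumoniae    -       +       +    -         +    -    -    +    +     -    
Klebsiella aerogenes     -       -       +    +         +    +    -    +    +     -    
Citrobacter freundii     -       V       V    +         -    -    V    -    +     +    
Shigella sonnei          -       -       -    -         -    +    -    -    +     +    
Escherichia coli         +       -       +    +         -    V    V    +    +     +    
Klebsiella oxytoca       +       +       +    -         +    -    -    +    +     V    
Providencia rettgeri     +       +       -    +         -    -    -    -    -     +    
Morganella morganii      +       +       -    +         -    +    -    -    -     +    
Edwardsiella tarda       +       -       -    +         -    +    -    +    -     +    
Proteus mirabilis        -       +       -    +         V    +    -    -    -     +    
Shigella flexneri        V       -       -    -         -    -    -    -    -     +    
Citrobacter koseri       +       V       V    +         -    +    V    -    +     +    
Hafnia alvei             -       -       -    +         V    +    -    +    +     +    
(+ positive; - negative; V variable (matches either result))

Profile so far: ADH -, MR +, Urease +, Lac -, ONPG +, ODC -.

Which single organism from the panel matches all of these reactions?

Lac -: excludes 5 organisms — 13 left.
Urease +: excludes 5 organisms — 8 left.
MR +: all 8 remaining candidates are consistent.
ONPG +: excludes Proteus vulgaris, Providencia rettgeri, Morganella morganii, Proteus mirabilis — 4 left.
ADH -: all 4 remaining candidates are consistent.
ODC -: excludes Serratia marcescens, Yersinia enterocolitica, Citrobacter koseri — 1 left.

Citrobacter freundii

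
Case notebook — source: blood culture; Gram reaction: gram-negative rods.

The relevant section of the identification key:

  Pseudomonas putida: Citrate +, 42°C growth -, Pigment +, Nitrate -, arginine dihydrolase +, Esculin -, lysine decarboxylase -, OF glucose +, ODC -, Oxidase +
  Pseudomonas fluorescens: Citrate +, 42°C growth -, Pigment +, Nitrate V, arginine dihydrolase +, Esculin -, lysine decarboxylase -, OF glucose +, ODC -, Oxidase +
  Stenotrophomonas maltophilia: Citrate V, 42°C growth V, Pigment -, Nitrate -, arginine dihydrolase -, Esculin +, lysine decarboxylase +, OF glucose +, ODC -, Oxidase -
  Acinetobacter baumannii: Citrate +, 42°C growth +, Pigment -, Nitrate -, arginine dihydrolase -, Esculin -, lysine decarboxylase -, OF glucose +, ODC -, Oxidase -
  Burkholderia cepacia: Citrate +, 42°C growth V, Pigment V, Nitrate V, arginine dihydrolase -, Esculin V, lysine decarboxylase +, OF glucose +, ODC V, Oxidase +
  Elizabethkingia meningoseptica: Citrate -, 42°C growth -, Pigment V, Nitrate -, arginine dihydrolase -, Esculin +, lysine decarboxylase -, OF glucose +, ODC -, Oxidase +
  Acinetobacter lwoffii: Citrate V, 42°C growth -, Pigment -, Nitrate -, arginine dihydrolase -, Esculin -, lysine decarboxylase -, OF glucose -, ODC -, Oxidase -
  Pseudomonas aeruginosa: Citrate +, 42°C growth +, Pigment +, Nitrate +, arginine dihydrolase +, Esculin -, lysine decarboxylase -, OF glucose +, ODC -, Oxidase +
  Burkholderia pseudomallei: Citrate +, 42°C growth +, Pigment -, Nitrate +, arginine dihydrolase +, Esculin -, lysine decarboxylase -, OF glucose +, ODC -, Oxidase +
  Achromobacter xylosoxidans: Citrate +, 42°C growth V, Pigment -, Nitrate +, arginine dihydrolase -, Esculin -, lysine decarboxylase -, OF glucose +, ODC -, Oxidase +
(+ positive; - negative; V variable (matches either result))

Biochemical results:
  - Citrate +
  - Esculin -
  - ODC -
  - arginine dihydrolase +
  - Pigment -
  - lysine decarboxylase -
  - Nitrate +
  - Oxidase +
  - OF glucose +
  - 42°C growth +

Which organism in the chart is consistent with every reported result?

Burkholderia pseudomallei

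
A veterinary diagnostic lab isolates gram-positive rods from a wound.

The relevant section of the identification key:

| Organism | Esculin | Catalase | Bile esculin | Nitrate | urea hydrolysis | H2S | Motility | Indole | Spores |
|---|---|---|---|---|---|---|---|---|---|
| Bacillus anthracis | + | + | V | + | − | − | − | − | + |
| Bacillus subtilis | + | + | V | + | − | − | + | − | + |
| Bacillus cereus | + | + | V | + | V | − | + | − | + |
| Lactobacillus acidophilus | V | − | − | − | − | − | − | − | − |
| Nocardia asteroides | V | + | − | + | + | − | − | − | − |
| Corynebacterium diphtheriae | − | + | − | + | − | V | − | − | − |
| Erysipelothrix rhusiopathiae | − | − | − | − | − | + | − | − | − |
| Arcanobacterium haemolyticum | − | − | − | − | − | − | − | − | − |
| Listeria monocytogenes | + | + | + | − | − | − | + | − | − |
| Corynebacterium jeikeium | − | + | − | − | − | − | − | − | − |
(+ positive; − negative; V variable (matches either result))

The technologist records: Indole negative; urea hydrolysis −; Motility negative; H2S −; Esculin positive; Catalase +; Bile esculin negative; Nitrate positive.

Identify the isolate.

Bacillus anthracis

Motility −: excludes Bacillus subtilis, Bacillus cereus, Listeria monocytogenes — 7 left.
Bile esculin −: all 7 remaining candidates are consistent.
Indole −: all 7 remaining candidates are consistent.
Esculin +: excludes Corynebacterium diphtheriae, Erysipelothrix rhusiopathiae, Arcanobacterium haemolyticum, Corynebacterium jeikeium — 3 left.
Catalase +: excludes Lactobacillus acidophilus — 2 left.
urea hydrolysis −: excludes Nocardia asteroides — 1 left.
H2S −: the one remaining candidate is consistent.
Nitrate +: the one remaining candidate is consistent.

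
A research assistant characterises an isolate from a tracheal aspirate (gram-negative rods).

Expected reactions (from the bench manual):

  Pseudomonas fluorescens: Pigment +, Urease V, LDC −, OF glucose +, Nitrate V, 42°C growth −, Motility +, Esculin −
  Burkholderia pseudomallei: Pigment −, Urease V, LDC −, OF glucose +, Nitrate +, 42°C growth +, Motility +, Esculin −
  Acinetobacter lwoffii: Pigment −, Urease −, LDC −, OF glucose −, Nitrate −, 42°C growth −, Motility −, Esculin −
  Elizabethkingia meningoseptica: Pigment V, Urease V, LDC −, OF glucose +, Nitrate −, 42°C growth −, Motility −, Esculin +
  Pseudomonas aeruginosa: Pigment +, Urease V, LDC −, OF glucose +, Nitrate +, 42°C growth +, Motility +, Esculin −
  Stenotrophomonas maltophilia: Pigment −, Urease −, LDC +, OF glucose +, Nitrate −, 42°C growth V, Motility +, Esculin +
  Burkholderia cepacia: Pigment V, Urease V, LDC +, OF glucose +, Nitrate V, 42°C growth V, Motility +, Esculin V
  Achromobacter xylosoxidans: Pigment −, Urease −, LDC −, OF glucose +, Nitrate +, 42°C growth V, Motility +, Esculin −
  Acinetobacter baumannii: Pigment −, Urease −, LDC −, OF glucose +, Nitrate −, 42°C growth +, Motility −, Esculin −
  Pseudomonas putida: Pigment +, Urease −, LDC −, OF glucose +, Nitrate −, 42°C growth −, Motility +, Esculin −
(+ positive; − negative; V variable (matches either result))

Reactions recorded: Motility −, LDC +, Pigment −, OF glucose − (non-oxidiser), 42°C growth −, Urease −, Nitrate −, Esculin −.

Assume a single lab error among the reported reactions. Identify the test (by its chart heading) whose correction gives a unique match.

As reported, no row in the chart matches all 8 reactions.
Reversing LDC (to −) → unique match: Acinetobacter lwoffii.
Reversing 42°C growth → still no organism matches.
Reversing Pigment → still no organism matches.
Reversing Motility → still no organism matches.
Reversing OF glucose → still no organism matches.
Reversing Nitrate → still no organism matches.
Reversing Urease → still no organism matches.
Reversing Esculin → still no organism matches.

LDC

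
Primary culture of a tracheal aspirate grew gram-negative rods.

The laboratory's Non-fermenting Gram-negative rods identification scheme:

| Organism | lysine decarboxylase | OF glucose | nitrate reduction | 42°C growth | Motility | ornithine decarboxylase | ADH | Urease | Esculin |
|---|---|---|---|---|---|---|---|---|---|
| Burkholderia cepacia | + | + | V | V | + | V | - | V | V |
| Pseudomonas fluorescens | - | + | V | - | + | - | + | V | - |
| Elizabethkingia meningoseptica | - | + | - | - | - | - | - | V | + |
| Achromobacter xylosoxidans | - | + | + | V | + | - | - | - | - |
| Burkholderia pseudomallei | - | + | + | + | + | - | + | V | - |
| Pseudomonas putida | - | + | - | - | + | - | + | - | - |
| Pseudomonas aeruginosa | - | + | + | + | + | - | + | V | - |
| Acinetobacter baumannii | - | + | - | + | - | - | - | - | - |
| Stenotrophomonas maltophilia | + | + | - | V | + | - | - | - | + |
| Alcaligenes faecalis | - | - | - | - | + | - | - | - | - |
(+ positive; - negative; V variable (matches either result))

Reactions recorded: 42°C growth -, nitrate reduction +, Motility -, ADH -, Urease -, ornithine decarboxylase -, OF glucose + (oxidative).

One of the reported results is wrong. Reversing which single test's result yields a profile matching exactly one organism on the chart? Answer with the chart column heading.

As reported, no row in the chart matches all 7 reactions.
Reversing 42°C growth → still no organism matches.
Reversing OF glucose → still no organism matches.
Reversing Motility → 2 organisms match (not unique).
Reversing ornithine decarboxylase → still no organism matches.
Reversing ADH → still no organism matches.
Reversing Urease → still no organism matches.
Reversing nitrate reduction (to -) → unique match: Elizabethkingia meningoseptica.

nitrate reduction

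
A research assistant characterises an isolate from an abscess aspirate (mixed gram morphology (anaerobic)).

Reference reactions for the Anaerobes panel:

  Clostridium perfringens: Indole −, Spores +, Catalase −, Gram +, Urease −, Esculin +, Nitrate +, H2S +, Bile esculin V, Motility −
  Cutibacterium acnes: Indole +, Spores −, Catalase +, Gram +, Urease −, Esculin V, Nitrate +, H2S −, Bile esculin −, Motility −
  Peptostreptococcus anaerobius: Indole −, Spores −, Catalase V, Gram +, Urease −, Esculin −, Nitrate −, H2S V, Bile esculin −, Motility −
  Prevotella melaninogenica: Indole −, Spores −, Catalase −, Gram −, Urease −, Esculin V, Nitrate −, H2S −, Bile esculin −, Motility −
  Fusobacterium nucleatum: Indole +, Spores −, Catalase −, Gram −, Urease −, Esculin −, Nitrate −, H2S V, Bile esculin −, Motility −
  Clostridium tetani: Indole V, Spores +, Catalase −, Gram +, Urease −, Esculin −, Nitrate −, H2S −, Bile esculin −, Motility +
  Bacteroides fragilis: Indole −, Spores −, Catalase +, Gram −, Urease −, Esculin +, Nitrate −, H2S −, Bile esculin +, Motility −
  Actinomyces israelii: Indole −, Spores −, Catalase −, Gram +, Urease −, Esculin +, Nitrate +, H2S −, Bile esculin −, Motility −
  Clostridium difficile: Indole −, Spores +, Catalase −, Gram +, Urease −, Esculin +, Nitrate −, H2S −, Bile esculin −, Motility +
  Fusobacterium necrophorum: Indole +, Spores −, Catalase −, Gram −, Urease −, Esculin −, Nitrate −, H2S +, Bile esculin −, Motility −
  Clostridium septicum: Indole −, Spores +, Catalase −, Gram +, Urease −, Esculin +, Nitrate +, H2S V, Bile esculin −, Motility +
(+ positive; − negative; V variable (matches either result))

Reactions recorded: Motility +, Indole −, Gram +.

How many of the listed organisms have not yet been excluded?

Motility +: excludes 8 organisms — 3 left.
Gram +: all 3 remaining candidates are consistent.
Indole −: all 3 remaining candidates are consistent.
Still consistent: Clostridium difficile, Clostridium septicum, Clostridium tetani.

3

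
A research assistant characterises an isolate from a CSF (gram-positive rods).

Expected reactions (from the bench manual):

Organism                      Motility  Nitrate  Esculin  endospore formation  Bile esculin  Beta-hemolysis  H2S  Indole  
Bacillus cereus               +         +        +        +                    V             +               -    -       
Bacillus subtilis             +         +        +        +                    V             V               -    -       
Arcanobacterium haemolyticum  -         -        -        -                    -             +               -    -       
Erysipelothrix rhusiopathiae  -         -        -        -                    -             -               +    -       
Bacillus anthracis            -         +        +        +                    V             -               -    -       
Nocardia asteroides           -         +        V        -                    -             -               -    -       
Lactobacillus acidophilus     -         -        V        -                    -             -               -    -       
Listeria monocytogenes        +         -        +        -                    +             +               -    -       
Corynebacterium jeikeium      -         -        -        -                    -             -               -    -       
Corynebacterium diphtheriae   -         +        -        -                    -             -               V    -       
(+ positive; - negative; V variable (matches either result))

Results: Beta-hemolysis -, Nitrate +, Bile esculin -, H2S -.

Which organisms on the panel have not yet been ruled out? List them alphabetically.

Beta-hemolysis -: excludes Bacillus cereus, Arcanobacterium haemolyticum, Listeria monocytogenes — 7 left.
Bile esculin -: all 7 remaining candidates are consistent.
H2S -: excludes Erysipelothrix rhusiopathiae — 6 left.
Nitrate +: excludes Lactobacillus acidophilus, Corynebacterium jeikeium — 4 left.

Bacillus anthracis, Bacillus subtilis, Corynebacterium diphtheriae, Nocardia asteroides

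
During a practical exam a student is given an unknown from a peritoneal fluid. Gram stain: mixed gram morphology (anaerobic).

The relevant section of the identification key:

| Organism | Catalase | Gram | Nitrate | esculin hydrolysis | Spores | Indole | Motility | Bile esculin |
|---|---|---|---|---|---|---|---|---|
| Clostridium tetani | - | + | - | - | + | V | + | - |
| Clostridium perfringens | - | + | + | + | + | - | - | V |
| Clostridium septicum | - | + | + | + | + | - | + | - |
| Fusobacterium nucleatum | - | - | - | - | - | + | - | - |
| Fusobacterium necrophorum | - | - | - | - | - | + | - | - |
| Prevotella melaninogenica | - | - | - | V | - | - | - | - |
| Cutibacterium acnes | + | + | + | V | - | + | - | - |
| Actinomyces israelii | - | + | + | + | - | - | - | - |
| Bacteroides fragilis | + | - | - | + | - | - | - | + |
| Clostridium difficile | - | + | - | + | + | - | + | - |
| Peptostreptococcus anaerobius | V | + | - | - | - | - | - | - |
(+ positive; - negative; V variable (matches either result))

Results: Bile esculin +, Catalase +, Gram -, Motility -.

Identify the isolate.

Bacteroides fragilis

Catalase +: excludes 8 organisms — 3 left.
Gram -: excludes Cutibacterium acnes, Peptostreptococcus anaerobius — 1 left.
Bile esculin +: the one remaining candidate is consistent.
Motility -: the one remaining candidate is consistent.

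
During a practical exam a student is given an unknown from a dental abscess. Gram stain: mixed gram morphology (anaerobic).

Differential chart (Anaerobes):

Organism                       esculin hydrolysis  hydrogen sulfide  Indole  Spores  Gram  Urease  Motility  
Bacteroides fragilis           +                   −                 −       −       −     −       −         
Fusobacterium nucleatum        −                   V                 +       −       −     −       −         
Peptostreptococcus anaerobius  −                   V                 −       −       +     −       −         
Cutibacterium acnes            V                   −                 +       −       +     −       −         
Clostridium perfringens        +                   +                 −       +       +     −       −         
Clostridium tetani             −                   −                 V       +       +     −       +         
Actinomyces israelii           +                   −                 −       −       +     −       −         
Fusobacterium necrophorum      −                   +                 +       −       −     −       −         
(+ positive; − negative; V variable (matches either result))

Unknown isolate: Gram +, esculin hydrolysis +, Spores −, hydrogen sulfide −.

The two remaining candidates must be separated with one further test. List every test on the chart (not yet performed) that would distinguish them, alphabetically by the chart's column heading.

Indole

Gram +: excludes Bacteroides fragilis, Fusobacterium nucleatum, Fusobacterium necrophorum — 5 left.
hydrogen sulfide −: excludes Clostridium perfringens — 4 left.
Spores −: excludes Clostridium tetani — 3 left.
esculin hydrolysis +: excludes Peptostreptococcus anaerobius — 2 left.
Two candidates remain: Actinomyces israelii and Cutibacterium acnes.
  Indole: Actinomyces israelii −, Cutibacterium acnes + — discriminates.
  Urease: − vs − — same for both, does not separate.
  Motility: − vs − — same for both, does not separate.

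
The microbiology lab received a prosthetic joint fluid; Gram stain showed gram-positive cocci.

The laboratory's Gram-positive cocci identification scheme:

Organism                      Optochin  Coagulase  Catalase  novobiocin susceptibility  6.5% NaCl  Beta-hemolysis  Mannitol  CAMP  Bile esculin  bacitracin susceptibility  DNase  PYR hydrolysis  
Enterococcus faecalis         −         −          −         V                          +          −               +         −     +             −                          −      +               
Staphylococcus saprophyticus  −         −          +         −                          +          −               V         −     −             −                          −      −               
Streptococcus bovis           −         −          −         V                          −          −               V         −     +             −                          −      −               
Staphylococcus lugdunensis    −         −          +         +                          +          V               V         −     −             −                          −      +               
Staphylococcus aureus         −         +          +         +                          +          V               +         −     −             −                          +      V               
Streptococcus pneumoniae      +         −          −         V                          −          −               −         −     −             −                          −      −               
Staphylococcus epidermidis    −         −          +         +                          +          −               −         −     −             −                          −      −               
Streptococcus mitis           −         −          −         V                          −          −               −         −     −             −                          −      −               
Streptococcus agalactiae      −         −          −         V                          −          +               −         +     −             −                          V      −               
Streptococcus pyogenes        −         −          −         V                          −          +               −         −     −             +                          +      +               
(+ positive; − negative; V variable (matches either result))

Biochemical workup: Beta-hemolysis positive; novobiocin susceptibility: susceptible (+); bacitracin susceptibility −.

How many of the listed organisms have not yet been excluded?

3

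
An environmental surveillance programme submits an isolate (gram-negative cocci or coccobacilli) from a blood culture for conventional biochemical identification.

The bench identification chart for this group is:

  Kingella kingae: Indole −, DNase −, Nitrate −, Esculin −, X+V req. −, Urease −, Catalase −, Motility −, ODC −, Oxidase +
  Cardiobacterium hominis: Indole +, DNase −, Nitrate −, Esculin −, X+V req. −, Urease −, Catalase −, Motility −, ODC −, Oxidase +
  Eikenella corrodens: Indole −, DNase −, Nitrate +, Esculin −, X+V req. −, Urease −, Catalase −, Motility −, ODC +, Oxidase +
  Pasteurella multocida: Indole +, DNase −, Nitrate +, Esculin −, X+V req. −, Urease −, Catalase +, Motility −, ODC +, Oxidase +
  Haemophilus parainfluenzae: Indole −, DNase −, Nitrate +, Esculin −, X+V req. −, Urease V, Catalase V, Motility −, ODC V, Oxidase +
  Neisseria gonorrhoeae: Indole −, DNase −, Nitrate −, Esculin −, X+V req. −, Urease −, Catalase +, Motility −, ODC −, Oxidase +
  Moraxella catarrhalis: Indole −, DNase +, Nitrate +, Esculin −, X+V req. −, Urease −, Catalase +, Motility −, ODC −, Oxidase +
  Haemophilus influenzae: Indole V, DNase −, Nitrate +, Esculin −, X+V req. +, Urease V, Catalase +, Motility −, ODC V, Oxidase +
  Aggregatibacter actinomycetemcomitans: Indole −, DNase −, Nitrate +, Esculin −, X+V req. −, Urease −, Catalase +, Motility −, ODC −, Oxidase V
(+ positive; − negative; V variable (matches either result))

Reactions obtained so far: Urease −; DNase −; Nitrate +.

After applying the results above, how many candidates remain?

5

Nitrate +: excludes Kingella kingae, Cardiobacterium hominis, Neisseria gonorrhoeae — 6 left.
DNase −: excludes Moraxella catarrhalis — 5 left.
Urease −: all 5 remaining candidates are consistent.
Still consistent: Aggregatibacter actinomycetemcomitans, Eikenella corrodens, Haemophilus influenzae, Haemophilus parainfluenzae, Pasteurella multocida.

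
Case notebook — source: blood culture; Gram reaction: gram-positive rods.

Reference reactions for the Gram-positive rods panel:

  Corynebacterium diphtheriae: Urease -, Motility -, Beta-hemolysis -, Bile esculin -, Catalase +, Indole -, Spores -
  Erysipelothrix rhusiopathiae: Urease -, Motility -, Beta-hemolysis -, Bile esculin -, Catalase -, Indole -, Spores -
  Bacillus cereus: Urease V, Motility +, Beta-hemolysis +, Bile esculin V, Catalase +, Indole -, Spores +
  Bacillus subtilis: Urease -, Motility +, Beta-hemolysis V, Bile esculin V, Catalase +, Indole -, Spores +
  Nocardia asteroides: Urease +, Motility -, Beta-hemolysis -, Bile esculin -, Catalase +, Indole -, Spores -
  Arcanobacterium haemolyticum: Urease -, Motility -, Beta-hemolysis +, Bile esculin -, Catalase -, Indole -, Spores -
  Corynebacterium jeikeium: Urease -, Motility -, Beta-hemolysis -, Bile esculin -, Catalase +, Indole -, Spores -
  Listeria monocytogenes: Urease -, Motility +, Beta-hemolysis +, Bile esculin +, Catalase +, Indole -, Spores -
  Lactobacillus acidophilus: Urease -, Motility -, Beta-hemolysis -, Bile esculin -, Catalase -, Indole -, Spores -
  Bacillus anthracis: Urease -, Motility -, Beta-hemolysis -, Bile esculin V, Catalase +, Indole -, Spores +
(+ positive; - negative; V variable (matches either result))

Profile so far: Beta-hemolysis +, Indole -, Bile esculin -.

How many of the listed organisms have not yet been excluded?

Indole -: all 10 remaining candidates are consistent.
Beta-hemolysis +: excludes 6 organisms — 4 left.
Bile esculin -: excludes Listeria monocytogenes — 3 left.
Still consistent: Arcanobacterium haemolyticum, Bacillus cereus, Bacillus subtilis.

3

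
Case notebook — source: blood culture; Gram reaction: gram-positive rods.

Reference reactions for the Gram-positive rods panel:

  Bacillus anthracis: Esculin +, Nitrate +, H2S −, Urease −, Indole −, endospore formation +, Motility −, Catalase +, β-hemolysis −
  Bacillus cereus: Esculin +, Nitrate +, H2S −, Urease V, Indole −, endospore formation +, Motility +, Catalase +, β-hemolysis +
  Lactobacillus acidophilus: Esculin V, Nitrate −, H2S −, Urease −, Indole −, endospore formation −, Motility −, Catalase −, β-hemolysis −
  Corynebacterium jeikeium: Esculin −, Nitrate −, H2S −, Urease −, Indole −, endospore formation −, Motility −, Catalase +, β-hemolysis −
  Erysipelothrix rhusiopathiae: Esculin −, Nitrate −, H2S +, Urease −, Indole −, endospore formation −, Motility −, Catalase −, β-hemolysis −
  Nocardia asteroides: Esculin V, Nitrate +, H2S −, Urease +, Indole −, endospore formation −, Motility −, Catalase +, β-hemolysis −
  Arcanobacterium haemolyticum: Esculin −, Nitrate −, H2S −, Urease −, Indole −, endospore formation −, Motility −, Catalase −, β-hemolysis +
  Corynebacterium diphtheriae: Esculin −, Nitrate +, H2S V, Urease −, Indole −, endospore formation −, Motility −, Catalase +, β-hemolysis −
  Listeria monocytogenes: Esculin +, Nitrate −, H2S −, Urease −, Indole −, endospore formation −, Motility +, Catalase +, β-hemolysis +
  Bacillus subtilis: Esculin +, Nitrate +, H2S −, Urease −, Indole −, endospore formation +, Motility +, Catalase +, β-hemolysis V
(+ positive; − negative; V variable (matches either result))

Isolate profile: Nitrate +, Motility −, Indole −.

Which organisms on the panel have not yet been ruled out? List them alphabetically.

Bacillus anthracis, Corynebacterium diphtheriae, Nocardia asteroides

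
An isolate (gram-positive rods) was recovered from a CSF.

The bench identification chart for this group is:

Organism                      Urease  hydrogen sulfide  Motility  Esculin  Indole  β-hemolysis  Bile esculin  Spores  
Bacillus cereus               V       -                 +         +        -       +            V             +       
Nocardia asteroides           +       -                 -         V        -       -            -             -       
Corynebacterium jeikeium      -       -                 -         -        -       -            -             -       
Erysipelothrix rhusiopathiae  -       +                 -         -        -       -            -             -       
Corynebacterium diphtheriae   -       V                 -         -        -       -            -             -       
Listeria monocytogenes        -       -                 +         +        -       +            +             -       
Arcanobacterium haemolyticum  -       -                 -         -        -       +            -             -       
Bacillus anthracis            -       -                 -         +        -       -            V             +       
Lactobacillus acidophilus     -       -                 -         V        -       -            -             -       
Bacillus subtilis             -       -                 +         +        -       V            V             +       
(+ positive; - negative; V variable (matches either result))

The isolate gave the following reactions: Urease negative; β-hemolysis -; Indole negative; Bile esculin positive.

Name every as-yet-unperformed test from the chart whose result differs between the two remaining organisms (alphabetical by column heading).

Motility

Urease -: excludes Nocardia asteroides — 9 left.
Indole -: all 9 remaining candidates are consistent.
Bile esculin +: excludes 5 organisms — 4 left.
β-hemolysis -: excludes Bacillus cereus, Listeria monocytogenes — 2 left.
Two candidates remain: Bacillus anthracis and Bacillus subtilis.
  hydrogen sulfide: - vs - — same for both, does not separate.
  Motility: Bacillus anthracis -, Bacillus subtilis + — discriminates.
  Esculin: + vs + — same for both, does not separate.
  Spores: + vs + — same for both, does not separate.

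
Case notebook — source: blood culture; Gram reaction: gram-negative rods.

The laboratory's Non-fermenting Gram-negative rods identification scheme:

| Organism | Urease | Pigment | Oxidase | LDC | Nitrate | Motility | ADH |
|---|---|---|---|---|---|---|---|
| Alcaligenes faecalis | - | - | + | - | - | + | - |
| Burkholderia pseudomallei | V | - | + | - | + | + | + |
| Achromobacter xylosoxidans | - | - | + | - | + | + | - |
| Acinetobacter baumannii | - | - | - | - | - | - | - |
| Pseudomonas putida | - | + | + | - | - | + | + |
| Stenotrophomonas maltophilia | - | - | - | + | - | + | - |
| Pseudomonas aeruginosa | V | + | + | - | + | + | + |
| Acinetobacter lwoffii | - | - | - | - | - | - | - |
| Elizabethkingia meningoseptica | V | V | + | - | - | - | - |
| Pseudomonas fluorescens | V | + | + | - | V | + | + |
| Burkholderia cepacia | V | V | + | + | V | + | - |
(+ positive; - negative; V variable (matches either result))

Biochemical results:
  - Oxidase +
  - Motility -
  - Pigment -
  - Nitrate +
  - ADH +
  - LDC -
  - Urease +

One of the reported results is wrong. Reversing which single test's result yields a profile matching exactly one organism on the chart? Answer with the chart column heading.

Motility

As reported, no row in the chart matches all 7 reactions.
Reversing Pigment → still no organism matches.
Reversing Nitrate → still no organism matches.
Reversing Motility (to +) → unique match: Burkholderia pseudomallei.
Reversing Oxidase → still no organism matches.
Reversing ADH → still no organism matches.
Reversing Urease → still no organism matches.
Reversing LDC → still no organism matches.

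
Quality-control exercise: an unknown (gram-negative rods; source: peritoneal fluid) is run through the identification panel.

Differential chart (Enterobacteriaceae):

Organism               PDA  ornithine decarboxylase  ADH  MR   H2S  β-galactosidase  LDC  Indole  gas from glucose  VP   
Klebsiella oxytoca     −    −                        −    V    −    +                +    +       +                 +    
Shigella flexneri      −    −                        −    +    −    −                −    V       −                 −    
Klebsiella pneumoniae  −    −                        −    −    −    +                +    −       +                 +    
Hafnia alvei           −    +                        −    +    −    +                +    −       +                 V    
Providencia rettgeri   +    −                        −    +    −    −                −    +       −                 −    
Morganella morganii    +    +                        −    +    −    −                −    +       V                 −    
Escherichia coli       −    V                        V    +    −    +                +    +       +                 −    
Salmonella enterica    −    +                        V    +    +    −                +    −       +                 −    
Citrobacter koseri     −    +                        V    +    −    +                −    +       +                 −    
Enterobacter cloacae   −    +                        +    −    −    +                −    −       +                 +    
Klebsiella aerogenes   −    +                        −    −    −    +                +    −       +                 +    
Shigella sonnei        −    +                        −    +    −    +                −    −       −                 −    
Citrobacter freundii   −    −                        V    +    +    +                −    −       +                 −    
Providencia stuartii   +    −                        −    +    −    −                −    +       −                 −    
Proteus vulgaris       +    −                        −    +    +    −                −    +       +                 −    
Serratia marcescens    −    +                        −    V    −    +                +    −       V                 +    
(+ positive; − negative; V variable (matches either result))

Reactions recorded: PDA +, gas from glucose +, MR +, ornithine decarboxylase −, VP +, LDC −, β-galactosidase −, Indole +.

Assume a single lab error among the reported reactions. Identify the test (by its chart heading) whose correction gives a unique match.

As reported, no row in the chart matches all 8 reactions.
Reversing PDA → still no organism matches.
Reversing Indole → still no organism matches.
Reversing MR → still no organism matches.
Reversing ornithine decarboxylase → still no organism matches.
Reversing gas from glucose → still no organism matches.
Reversing VP (to −) → unique match: Proteus vulgaris.
Reversing β-galactosidase → still no organism matches.
Reversing LDC → still no organism matches.

VP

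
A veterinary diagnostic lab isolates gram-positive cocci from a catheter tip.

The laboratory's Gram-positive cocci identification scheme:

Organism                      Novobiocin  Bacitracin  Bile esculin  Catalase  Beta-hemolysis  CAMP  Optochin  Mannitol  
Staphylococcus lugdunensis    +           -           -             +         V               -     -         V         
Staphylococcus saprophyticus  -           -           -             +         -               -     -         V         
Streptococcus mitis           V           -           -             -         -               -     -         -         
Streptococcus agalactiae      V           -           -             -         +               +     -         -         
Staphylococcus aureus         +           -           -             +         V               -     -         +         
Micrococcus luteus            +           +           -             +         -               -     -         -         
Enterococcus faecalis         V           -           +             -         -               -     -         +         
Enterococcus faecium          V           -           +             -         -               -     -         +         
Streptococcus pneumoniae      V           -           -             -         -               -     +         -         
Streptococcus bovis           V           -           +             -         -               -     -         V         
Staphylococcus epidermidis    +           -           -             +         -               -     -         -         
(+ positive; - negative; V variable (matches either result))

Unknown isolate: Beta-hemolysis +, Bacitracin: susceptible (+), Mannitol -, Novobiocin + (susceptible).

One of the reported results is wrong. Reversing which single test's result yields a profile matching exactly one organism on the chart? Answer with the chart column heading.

As reported, no row in the chart matches all 4 reactions.
Reversing Beta-hemolysis (to -) → unique match: Micrococcus luteus.
Reversing Novobiocin → still no organism matches.
Reversing Mannitol → still no organism matches.
Reversing Bacitracin → 2 organisms match (not unique).

Beta-hemolysis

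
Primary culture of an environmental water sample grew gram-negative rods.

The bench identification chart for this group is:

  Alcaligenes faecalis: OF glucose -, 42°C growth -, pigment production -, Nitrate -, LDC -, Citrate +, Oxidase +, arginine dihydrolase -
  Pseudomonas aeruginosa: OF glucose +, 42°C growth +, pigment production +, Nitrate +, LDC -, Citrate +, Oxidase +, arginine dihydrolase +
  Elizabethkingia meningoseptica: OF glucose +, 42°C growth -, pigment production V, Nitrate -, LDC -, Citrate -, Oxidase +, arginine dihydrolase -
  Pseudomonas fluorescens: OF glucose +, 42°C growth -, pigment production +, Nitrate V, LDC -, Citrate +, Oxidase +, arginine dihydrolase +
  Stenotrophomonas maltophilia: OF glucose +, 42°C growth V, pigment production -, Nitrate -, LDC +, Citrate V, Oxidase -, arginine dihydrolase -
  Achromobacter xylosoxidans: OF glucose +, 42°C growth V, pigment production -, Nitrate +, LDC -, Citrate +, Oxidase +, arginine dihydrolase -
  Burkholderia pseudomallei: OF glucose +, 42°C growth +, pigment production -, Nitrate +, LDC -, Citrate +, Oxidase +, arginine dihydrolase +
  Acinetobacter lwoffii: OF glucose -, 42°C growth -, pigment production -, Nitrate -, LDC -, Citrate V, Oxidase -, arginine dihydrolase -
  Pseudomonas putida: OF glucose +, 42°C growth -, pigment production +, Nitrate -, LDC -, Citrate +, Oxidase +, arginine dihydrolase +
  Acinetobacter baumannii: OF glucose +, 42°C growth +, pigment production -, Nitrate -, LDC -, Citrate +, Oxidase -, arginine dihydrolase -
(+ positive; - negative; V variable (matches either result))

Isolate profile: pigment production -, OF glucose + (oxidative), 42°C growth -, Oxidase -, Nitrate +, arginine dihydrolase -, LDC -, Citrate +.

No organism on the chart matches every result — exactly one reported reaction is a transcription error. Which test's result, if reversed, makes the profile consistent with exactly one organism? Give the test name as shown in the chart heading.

Oxidase

As reported, no row in the chart matches all 8 reactions.
Reversing Oxidase (to +) → unique match: Achromobacter xylosoxidans.
Reversing LDC → still no organism matches.
Reversing Citrate → still no organism matches.
Reversing pigment production → still no organism matches.
Reversing Nitrate → still no organism matches.
Reversing OF glucose → still no organism matches.
Reversing 42°C growth → still no organism matches.
Reversing arginine dihydrolase → still no organism matches.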